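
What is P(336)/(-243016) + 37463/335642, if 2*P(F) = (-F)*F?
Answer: 3506303503/10195797034 ≈ 0.34390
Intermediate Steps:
P(F) = -F²/2 (P(F) = ((-F)*F)/2 = (-F²)/2 = -F²/2)
P(336)/(-243016) + 37463/335642 = -½*336²/(-243016) + 37463/335642 = -½*112896*(-1/243016) + 37463*(1/335642) = -56448*(-1/243016) + 37463/335642 = 7056/30377 + 37463/335642 = 3506303503/10195797034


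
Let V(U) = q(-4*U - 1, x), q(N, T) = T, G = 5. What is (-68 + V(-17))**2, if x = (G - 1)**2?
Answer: 2704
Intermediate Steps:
x = 16 (x = (5 - 1)**2 = 4**2 = 16)
V(U) = 16
(-68 + V(-17))**2 = (-68 + 16)**2 = (-52)**2 = 2704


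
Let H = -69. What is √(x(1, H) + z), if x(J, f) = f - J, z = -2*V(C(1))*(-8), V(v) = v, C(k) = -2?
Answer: I*√102 ≈ 10.1*I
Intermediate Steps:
z = -32 (z = -2*(-2)*(-8) = 4*(-8) = -32)
√(x(1, H) + z) = √((-69 - 1*1) - 32) = √((-69 - 1) - 32) = √(-70 - 32) = √(-102) = I*√102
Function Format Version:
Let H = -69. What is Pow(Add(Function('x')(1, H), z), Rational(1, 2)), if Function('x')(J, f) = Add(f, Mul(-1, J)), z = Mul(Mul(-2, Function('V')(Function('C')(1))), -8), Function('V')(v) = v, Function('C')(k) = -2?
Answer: Mul(I, Pow(102, Rational(1, 2))) ≈ Mul(10.100, I)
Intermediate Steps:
z = -32 (z = Mul(Mul(-2, -2), -8) = Mul(4, -8) = -32)
Pow(Add(Function('x')(1, H), z), Rational(1, 2)) = Pow(Add(Add(-69, Mul(-1, 1)), -32), Rational(1, 2)) = Pow(Add(Add(-69, -1), -32), Rational(1, 2)) = Pow(Add(-70, -32), Rational(1, 2)) = Pow(-102, Rational(1, 2)) = Mul(I, Pow(102, Rational(1, 2)))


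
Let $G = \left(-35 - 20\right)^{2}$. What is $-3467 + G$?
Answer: $-442$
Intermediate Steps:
$G = 3025$ ($G = \left(-55\right)^{2} = 3025$)
$-3467 + G = -3467 + 3025 = -442$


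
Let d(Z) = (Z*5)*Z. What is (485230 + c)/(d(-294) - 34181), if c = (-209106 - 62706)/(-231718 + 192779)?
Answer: 18894642782/15497683061 ≈ 1.2192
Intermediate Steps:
d(Z) = 5*Z**2 (d(Z) = (5*Z)*Z = 5*Z**2)
c = 271812/38939 (c = -271812/(-38939) = -271812*(-1/38939) = 271812/38939 ≈ 6.9805)
(485230 + c)/(d(-294) - 34181) = (485230 + 271812/38939)/(5*(-294)**2 - 34181) = 18894642782/(38939*(5*86436 - 34181)) = 18894642782/(38939*(432180 - 34181)) = (18894642782/38939)/397999 = (18894642782/38939)*(1/397999) = 18894642782/15497683061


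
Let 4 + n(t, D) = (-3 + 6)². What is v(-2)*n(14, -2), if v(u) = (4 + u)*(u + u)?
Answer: -40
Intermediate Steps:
v(u) = 2*u*(4 + u) (v(u) = (4 + u)*(2*u) = 2*u*(4 + u))
n(t, D) = 5 (n(t, D) = -4 + (-3 + 6)² = -4 + 3² = -4 + 9 = 5)
v(-2)*n(14, -2) = (2*(-2)*(4 - 2))*5 = (2*(-2)*2)*5 = -8*5 = -40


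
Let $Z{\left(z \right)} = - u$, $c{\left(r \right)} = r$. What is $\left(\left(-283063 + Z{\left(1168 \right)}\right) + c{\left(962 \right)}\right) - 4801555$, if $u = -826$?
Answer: $-5082830$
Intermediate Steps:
$Z{\left(z \right)} = 826$ ($Z{\left(z \right)} = \left(-1\right) \left(-826\right) = 826$)
$\left(\left(-283063 + Z{\left(1168 \right)}\right) + c{\left(962 \right)}\right) - 4801555 = \left(\left(-283063 + 826\right) + 962\right) - 4801555 = \left(-282237 + 962\right) - 4801555 = -281275 - 4801555 = -5082830$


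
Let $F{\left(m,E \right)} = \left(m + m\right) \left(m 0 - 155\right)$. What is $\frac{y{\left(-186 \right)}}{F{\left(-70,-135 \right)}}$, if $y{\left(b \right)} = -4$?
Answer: $- \frac{1}{5425} \approx -0.00018433$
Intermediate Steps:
$F{\left(m,E \right)} = - 310 m$ ($F{\left(m,E \right)} = 2 m \left(0 - 155\right) = 2 m \left(-155\right) = - 310 m$)
$\frac{y{\left(-186 \right)}}{F{\left(-70,-135 \right)}} = - \frac{4}{\left(-310\right) \left(-70\right)} = - \frac{4}{21700} = \left(-4\right) \frac{1}{21700} = - \frac{1}{5425}$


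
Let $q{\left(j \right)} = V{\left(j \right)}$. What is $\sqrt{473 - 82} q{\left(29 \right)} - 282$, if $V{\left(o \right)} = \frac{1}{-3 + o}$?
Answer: $-282 + \frac{\sqrt{391}}{26} \approx -281.24$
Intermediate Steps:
$q{\left(j \right)} = \frac{1}{-3 + j}$
$\sqrt{473 - 82} q{\left(29 \right)} - 282 = \frac{\sqrt{473 - 82}}{-3 + 29} - 282 = \frac{\sqrt{391}}{26} - 282 = -282 + \frac{\sqrt{391}}{26}$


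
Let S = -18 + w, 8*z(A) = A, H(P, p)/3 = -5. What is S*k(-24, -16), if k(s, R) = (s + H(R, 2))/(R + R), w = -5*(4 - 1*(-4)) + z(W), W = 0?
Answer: -1131/16 ≈ -70.688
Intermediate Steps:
H(P, p) = -15 (H(P, p) = 3*(-5) = -15)
z(A) = A/8
w = -40 (w = -5*(4 - 1*(-4)) + (⅛)*0 = -5*(4 + 4) + 0 = -5*8 + 0 = -40 + 0 = -40)
k(s, R) = (-15 + s)/(2*R) (k(s, R) = (s - 15)/(R + R) = (-15 + s)/((2*R)) = (-15 + s)*(1/(2*R)) = (-15 + s)/(2*R))
S = -58 (S = -18 - 40 = -58)
S*k(-24, -16) = -29*(-15 - 24)/(-16) = -29*(-1)*(-39)/16 = -58*39/32 = -1131/16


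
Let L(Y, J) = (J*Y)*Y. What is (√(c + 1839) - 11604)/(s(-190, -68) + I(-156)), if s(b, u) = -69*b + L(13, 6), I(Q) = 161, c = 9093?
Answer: -11604/14285 + 2*√2733/14285 ≈ -0.80500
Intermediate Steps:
L(Y, J) = J*Y²
s(b, u) = 1014 - 69*b (s(b, u) = -69*b + 6*13² = -69*b + 6*169 = -69*b + 1014 = 1014 - 69*b)
(√(c + 1839) - 11604)/(s(-190, -68) + I(-156)) = (√(9093 + 1839) - 11604)/((1014 - 69*(-190)) + 161) = (√10932 - 11604)/((1014 + 13110) + 161) = (2*√2733 - 11604)/(14124 + 161) = (-11604 + 2*√2733)/14285 = (-11604 + 2*√2733)*(1/14285) = -11604/14285 + 2*√2733/14285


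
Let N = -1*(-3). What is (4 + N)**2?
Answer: 49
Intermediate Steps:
N = 3
(4 + N)**2 = (4 + 3)**2 = 7**2 = 49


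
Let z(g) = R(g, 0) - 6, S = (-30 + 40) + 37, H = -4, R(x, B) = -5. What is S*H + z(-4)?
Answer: -199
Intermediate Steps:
S = 47 (S = 10 + 37 = 47)
z(g) = -11 (z(g) = -5 - 6 = -11)
S*H + z(-4) = 47*(-4) - 11 = -188 - 11 = -199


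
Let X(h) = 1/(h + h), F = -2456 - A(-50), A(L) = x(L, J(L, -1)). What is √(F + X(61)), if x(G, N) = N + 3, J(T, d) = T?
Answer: I*√35855434/122 ≈ 49.081*I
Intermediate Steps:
x(G, N) = 3 + N
A(L) = 3 + L
F = -2409 (F = -2456 - (3 - 50) = -2456 - 1*(-47) = -2456 + 47 = -2409)
X(h) = 1/(2*h)
√(F + X(61)) = √(-2409 + (½)/61) = √(-2409 + (½)*(1/61)) = √(-2409 + 1/122) = √(-293897/122) = I*√35855434/122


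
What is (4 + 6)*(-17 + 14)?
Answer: -30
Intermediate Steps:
(4 + 6)*(-17 + 14) = 10*(-3) = -30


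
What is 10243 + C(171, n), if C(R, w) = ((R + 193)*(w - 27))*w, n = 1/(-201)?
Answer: 415803235/40401 ≈ 10292.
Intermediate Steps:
n = -1/201 ≈ -0.0049751
C(R, w) = w*(-27 + w)*(193 + R) (C(R, w) = ((193 + R)*(-27 + w))*w = ((-27 + w)*(193 + R))*w = w*(-27 + w)*(193 + R))
10243 + C(171, n) = 10243 - (-5211 - 27*171 + 193*(-1/201) + 171*(-1/201))/201 = 10243 - (-5211 - 4617 - 193/201 - 57/67)/201 = 10243 - 1/201*(-1975792/201) = 10243 + 1975792/40401 = 415803235/40401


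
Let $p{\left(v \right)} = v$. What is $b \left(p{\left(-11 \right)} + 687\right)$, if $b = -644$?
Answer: $-435344$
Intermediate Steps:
$b \left(p{\left(-11 \right)} + 687\right) = - 644 \left(-11 + 687\right) = \left(-644\right) 676 = -435344$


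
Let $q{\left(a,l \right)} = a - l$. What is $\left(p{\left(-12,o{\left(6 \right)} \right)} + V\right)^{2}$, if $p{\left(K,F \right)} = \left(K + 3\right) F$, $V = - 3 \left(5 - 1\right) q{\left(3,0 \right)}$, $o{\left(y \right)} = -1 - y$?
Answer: $729$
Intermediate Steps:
$V = -36$ ($V = - 3 \left(5 - 1\right) \left(3 - 0\right) = \left(-3\right) 4 \left(3 + 0\right) = \left(-12\right) 3 = -36$)
$p{\left(K,F \right)} = F \left(3 + K\right)$ ($p{\left(K,F \right)} = \left(3 + K\right) F = F \left(3 + K\right)$)
$\left(p{\left(-12,o{\left(6 \right)} \right)} + V\right)^{2} = \left(\left(-1 - 6\right) \left(3 - 12\right) - 36\right)^{2} = \left(\left(-1 - 6\right) \left(-9\right) - 36\right)^{2} = \left(\left(-7\right) \left(-9\right) - 36\right)^{2} = \left(63 - 36\right)^{2} = 27^{2} = 729$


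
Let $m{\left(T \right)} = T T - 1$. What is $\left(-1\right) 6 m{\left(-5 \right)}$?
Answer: $-144$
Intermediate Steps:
$m{\left(T \right)} = -1 + T^{2}$ ($m{\left(T \right)} = T^{2} - 1 = -1 + T^{2}$)
$\left(-1\right) 6 m{\left(-5 \right)} = \left(-1\right) 6 \left(-1 + \left(-5\right)^{2}\right) = - 6 \left(-1 + 25\right) = \left(-6\right) 24 = -144$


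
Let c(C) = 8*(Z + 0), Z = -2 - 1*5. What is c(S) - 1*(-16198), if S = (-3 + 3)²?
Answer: 16142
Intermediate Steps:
Z = -7 (Z = -2 - 5 = -7)
S = 0 (S = 0² = 0)
c(C) = -56 (c(C) = 8*(-7 + 0) = 8*(-7) = -56)
c(S) - 1*(-16198) = -56 - 1*(-16198) = -56 + 16198 = 16142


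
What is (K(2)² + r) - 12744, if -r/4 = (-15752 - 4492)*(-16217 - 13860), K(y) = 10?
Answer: -2435527796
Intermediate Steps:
r = -2435515152 (r = -4*(-15752 - 4492)*(-16217 - 13860) = -(-80976)*(-30077) = -4*608878788 = -2435515152)
(K(2)² + r) - 12744 = (10² - 2435515152) - 12744 = (100 - 2435515152) - 12744 = -2435515052 - 12744 = -2435527796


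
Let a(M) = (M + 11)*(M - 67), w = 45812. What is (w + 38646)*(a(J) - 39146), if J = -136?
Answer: -1163071118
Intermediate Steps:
a(M) = (-67 + M)*(11 + M) (a(M) = (11 + M)*(-67 + M) = (-67 + M)*(11 + M))
(w + 38646)*(a(J) - 39146) = (45812 + 38646)*((-737 + (-136)² - 56*(-136)) - 39146) = 84458*((-737 + 18496 + 7616) - 39146) = 84458*(25375 - 39146) = 84458*(-13771) = -1163071118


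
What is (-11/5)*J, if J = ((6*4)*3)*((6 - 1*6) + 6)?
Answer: -4752/5 ≈ -950.40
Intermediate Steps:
J = 432 (J = (24*3)*((6 - 6) + 6) = 72*(0 + 6) = 72*6 = 432)
(-11/5)*J = (-11/5)*432 = ((⅕)*(-11))*432 = -11/5*432 = -4752/5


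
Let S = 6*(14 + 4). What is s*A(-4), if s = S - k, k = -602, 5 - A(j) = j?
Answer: 6390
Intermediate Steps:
A(j) = 5 - j
S = 108 (S = 6*18 = 108)
s = 710 (s = 108 - 1*(-602) = 108 + 602 = 710)
s*A(-4) = 710*(5 - 1*(-4)) = 710*(5 + 4) = 710*9 = 6390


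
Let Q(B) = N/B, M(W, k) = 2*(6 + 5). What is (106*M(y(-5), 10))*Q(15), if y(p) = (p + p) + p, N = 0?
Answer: 0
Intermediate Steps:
y(p) = 3*p (y(p) = 2*p + p = 3*p)
M(W, k) = 22 (M(W, k) = 2*11 = 22)
Q(B) = 0 (Q(B) = 0/B = 0)
(106*M(y(-5), 10))*Q(15) = (106*22)*0 = 2332*0 = 0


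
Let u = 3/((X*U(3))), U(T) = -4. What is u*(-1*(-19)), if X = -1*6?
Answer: 19/8 ≈ 2.3750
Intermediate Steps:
X = -6
u = ⅛ (u = 3/((-6*(-4))) = 3/24 = 3*(1/24) = ⅛ ≈ 0.12500)
u*(-1*(-19)) = (-1*(-19))/8 = (⅛)*19 = 19/8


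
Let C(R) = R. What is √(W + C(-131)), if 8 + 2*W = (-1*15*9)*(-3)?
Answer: 3*√30/2 ≈ 8.2158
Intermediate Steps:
W = 397/2 (W = -4 + ((-1*15*9)*(-3))/2 = -4 + (-15*9*(-3))/2 = -4 + (-135*(-3))/2 = -4 + (½)*405 = -4 + 405/2 = 397/2 ≈ 198.50)
√(W + C(-131)) = √(397/2 - 131) = √(135/2) = 3*√30/2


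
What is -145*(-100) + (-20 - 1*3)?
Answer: 14477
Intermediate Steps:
-145*(-100) + (-20 - 1*3) = 14500 + (-20 - 3) = 14500 - 23 = 14477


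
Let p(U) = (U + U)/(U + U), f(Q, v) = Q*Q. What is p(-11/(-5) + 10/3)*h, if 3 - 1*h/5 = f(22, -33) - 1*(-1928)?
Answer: -12045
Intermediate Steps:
f(Q, v) = Q**2
p(U) = 1 (p(U) = (2*U)/((2*U)) = (2*U)*(1/(2*U)) = 1)
h = -12045 (h = 15 - 5*(22**2 - 1*(-1928)) = 15 - 5*(484 + 1928) = 15 - 5*2412 = 15 - 12060 = -12045)
p(-11/(-5) + 10/3)*h = 1*(-12045) = -12045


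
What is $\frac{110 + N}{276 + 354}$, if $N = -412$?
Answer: $- \frac{151}{315} \approx -0.47936$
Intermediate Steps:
$\frac{110 + N}{276 + 354} = \frac{110 - 412}{276 + 354} = - \frac{302}{630} = \left(-302\right) \frac{1}{630} = - \frac{151}{315}$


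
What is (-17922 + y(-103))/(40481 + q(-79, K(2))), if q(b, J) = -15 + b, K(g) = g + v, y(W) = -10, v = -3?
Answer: -17932/40387 ≈ -0.44400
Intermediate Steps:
K(g) = -3 + g (K(g) = g - 3 = -3 + g)
(-17922 + y(-103))/(40481 + q(-79, K(2))) = (-17922 - 10)/(40481 + (-15 - 79)) = -17932/(40481 - 94) = -17932/40387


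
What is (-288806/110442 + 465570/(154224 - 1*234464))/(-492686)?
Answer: 3729613769/218305867574544 ≈ 1.7084e-5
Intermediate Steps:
(-288806/110442 + 465570/(154224 - 1*234464))/(-492686) = (-288806*1/110442 + 465570/(154224 - 234464))*(-1/492686) = (-144403/55221 + 465570/(-80240))*(-1/492686) = (-144403/55221 + 465570*(-1/80240))*(-1/492686) = (-144403/55221 - 46557/8024)*(-1/492686) = -3729613769/443093304*(-1/492686) = 3729613769/218305867574544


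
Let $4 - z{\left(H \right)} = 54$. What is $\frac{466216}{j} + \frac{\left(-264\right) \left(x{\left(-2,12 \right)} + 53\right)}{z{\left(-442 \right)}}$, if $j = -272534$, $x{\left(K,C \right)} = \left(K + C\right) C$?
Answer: $\frac{3105965512}{3406675} \approx 911.73$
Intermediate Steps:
$x{\left(K,C \right)} = C \left(C + K\right)$ ($x{\left(K,C \right)} = \left(C + K\right) C = C \left(C + K\right)$)
$z{\left(H \right)} = -50$ ($z{\left(H \right)} = 4 - 54 = -50$)
$\frac{466216}{j} + \frac{\left(-264\right) \left(x{\left(-2,12 \right)} + 53\right)}{z{\left(-442 \right)}} = \frac{466216}{-272534} + \frac{\left(-264\right) \left(12 \left(12 - 2\right) + 53\right)}{-50} = 466216 \left(- \frac{1}{272534}\right) + - 264 \left(12 \cdot 10 + 53\right) \left(- \frac{1}{50}\right) = - \frac{233108}{136267} + - 264 \left(120 + 53\right) \left(- \frac{1}{50}\right) = - \frac{233108}{136267} + \left(-264\right) 173 \left(- \frac{1}{50}\right) = - \frac{233108}{136267} - - \frac{22836}{25} = - \frac{233108}{136267} + \frac{22836}{25} = \frac{3105965512}{3406675}$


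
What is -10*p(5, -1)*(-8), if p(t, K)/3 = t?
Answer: 1200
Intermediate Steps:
p(t, K) = 3*t
-10*p(5, -1)*(-8) = -30*5*(-8) = -10*15*(-8) = -150*(-8) = 1200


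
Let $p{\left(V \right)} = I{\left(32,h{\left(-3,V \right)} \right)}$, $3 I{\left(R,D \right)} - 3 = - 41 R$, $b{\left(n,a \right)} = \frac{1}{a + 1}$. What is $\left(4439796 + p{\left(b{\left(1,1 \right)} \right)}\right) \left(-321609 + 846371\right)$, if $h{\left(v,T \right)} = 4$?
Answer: $\frac{6988821772198}{3} \approx 2.3296 \cdot 10^{12}$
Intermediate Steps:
$b{\left(n,a \right)} = \frac{1}{1 + a}$
$I{\left(R,D \right)} = 1 - \frac{41 R}{3}$ ($I{\left(R,D \right)} = 1 + \frac{\left(-41\right) R}{3} = 1 - \frac{41 R}{3}$)
$p{\left(V \right)} = - \frac{1309}{3}$ ($p{\left(V \right)} = 1 - \frac{1312}{3} = - \frac{1309}{3}$)
$\left(4439796 + p{\left(b{\left(1,1 \right)} \right)}\right) \left(-321609 + 846371\right) = \left(4439796 - \frac{1309}{3}\right) \left(-321609 + 846371\right) = \frac{13318079}{3} \cdot 524762 = \frac{6988821772198}{3}$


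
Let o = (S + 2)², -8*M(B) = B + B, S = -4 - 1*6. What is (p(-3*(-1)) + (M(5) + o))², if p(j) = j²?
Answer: 82369/16 ≈ 5148.1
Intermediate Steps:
S = -10 (S = -4 - 6 = -10)
M(B) = -B/4 (M(B) = -(B + B)/8 = -B/4)
o = 64 (o = (-10 + 2)² = (-8)² = 64)
(p(-3*(-1)) + (M(5) + o))² = ((-3*(-1))² + (-¼*5 + 64))² = (3² + (-5/4 + 64))² = (9 + 251/4)² = (287/4)² = 82369/16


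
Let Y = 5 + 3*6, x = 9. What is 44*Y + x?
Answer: 1021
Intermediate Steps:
Y = 23 (Y = 5 + 18 = 23)
44*Y + x = 44*23 + 9 = 1012 + 9 = 1021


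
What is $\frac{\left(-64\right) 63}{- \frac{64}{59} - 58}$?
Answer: $\frac{5664}{83} \approx 68.241$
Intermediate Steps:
$\frac{\left(-64\right) 63}{- \frac{64}{59} - 58} = - \frac{4032}{\left(-64\right) \frac{1}{59} - 58} = - \frac{4032}{- \frac{64}{59} - 58} = - \frac{4032}{- \frac{3486}{59}} = \left(-4032\right) \left(- \frac{59}{3486}\right) = \frac{5664}{83}$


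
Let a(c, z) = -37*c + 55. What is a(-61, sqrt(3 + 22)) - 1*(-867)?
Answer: 3179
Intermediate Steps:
a(c, z) = 55 - 37*c
a(-61, sqrt(3 + 22)) - 1*(-867) = (55 - 37*(-61)) - 1*(-867) = (55 + 2257) + 867 = 2312 + 867 = 3179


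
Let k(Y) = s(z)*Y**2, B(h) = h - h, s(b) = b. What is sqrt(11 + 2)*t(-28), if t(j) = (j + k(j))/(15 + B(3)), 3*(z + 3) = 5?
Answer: -644*sqrt(13)/9 ≈ -258.00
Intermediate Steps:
z = -4/3 (z = -3 + (1/3)*5 = -3 + 5/3 = -4/3 ≈ -1.3333)
B(h) = 0
k(Y) = -4*Y**2/3
t(j) = -4*j**2/45 + j/15 (t(j) = (j - 4*j**2/3)/(15 + 0) = (j - 4*j**2/3)/15 = (j - 4*j**2/3)*(1/15) = -4*j**2/45 + j/15)
sqrt(11 + 2)*t(-28) = sqrt(11 + 2)*((1/45)*(-28)*(3 - 4*(-28))) = sqrt(13)*((1/45)*(-28)*(3 + 112)) = sqrt(13)*((1/45)*(-28)*115) = sqrt(13)*(-644/9) = -644*sqrt(13)/9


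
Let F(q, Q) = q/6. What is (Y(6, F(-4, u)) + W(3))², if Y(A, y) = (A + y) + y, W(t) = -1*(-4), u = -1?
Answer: 676/9 ≈ 75.111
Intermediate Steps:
W(t) = 4
F(q, Q) = q/6 (F(q, Q) = q*(⅙) = q/6)
Y(A, y) = A + 2*y
(Y(6, F(-4, u)) + W(3))² = ((6 + 2*((⅙)*(-4))) + 4)² = ((6 + 2*(-⅔)) + 4)² = ((6 - 4/3) + 4)² = (14/3 + 4)² = (26/3)² = 676/9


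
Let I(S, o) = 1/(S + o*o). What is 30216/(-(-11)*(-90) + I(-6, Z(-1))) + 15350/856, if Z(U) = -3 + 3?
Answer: -31997513/2542748 ≈ -12.584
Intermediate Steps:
Z(U) = 0
I(S, o) = 1/(S + o**2)
30216/(-(-11)*(-90) + I(-6, Z(-1))) + 15350/856 = 30216/(-(-11)*(-90) + 1/(-6 + 0**2)) + 15350/856 = 30216/(-11*90 + 1/(-6 + 0)) + 15350*(1/856) = 30216/(-990 + 1/(-6)) + 7675/428 = 30216/(-990 - 1/6) + 7675/428 = 30216/(-5941/6) + 7675/428 = 30216*(-6/5941) + 7675/428 = -181296/5941 + 7675/428 = -31997513/2542748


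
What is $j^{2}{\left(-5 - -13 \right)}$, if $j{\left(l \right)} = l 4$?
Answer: $1024$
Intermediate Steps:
$j{\left(l \right)} = 4 l$
$j^{2}{\left(-5 - -13 \right)} = \left(4 \left(-5 - -13\right)\right)^{2} = \left(4 \left(-5 + 13\right)\right)^{2} = \left(4 \cdot 8\right)^{2} = 32^{2} = 1024$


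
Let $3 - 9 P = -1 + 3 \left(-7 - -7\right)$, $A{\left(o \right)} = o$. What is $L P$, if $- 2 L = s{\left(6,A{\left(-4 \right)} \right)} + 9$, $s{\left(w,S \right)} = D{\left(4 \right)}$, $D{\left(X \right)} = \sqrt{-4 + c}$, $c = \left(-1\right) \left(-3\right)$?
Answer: $-2 - \frac{2 i}{9} \approx -2.0 - 0.22222 i$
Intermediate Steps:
$c = 3$
$D{\left(X \right)} = i$ ($D{\left(X \right)} = \sqrt{-4 + 3} = \sqrt{-1} = i$)
$s{\left(w,S \right)} = i$
$L = - \frac{9}{2} - \frac{i}{2}$ ($L = - \frac{i + 9}{2} = - \frac{9 + i}{2} = - \frac{9}{2} - \frac{i}{2} \approx -4.5 - 0.5 i$)
$P = \frac{4}{9}$ ($P = \frac{1}{3} - \frac{-1 + 3 \left(-7 - -7\right)}{9} = \frac{1}{3} - \frac{-1 + 3 \left(-7 + 7\right)}{9} = \frac{1}{3} - \frac{-1 + 3 \cdot 0}{9} = \frac{1}{3} - \frac{-1 + 0}{9} = \frac{1}{3} - - \frac{1}{9} = \frac{1}{3} + \frac{1}{9} = \frac{4}{9} \approx 0.44444$)
$L P = \left(- \frac{9}{2} - \frac{i}{2}\right) \frac{4}{9} = -2 - \frac{2 i}{9}$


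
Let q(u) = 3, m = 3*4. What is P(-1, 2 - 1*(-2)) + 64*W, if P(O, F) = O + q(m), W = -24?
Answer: -1534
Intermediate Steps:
m = 12
P(O, F) = 3 + O (P(O, F) = O + 3 = 3 + O)
P(-1, 2 - 1*(-2)) + 64*W = (3 - 1) + 64*(-24) = 2 - 1536 = -1534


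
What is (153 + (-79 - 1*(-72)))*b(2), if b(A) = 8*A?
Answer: 2336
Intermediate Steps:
(153 + (-79 - 1*(-72)))*b(2) = (153 + (-79 - 1*(-72)))*(8*2) = (153 + (-79 + 72))*16 = (153 - 7)*16 = 146*16 = 2336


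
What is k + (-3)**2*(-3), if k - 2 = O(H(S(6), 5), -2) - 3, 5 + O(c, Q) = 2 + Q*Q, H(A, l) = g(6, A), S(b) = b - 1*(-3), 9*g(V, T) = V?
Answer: -27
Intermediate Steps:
g(V, T) = V/9
S(b) = 3 + b (S(b) = b + 3 = 3 + b)
H(A, l) = 2/3 (H(A, l) = (1/9)*6 = 2/3)
O(c, Q) = -3 + Q**2 (O(c, Q) = -5 + (2 + Q*Q) = -5 + (2 + Q**2) = -3 + Q**2)
k = 0 (k = 2 + ((-3 + (-2)**2) - 3) = 2 + ((-3 + 4) - 3) = 2 + (1 - 3) = 2 - 2 = 0)
k + (-3)**2*(-3) = 0 + (-3)**2*(-3) = 0 + 9*(-3) = 0 - 27 = -27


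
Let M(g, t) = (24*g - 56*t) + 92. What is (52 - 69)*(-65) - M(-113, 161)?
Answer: 12741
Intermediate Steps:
M(g, t) = 92 - 56*t + 24*g (M(g, t) = (-56*t + 24*g) + 92 = 92 - 56*t + 24*g)
(52 - 69)*(-65) - M(-113, 161) = (52 - 69)*(-65) - (92 - 56*161 + 24*(-113)) = -17*(-65) - (92 - 9016 - 2712) = 1105 - 1*(-11636) = 1105 + 11636 = 12741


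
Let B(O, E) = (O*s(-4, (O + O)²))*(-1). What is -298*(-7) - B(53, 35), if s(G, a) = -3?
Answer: 1927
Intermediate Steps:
B(O, E) = 3*O (B(O, E) = (O*(-3))*(-1) = -3*O*(-1) = 3*O)
-298*(-7) - B(53, 35) = -298*(-7) - 3*53 = 2086 - 1*159 = 2086 - 159 = 1927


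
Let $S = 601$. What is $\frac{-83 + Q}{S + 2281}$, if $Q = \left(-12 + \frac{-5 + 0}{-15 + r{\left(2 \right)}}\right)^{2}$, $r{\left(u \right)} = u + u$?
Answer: $\frac{3043}{174361} \approx 0.017452$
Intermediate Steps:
$r{\left(u \right)} = 2 u$
$Q = \frac{16129}{121}$ ($Q = \left(-12 + \frac{-5 + 0}{-15 + 2 \cdot 2}\right)^{2} = \left(-12 - \frac{5}{-15 + 4}\right)^{2} = \left(-12 - \frac{5}{-11}\right)^{2} = \left(-12 - - \frac{5}{11}\right)^{2} = \left(-12 + \frac{5}{11}\right)^{2} = \left(- \frac{127}{11}\right)^{2} = \frac{16129}{121} \approx 133.3$)
$\frac{-83 + Q}{S + 2281} = \frac{-83 + \frac{16129}{121}}{601 + 2281} = \frac{6086}{121 \cdot 2882} = \frac{6086}{121} \cdot \frac{1}{2882} = \frac{3043}{174361}$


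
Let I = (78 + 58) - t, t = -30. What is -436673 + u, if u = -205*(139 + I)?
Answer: -499198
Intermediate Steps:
I = 166 (I = (78 + 58) - 1*(-30) = 136 + 30 = 166)
u = -62525 (u = -205*(139 + 166) = -205*305 = -62525)
-436673 + u = -436673 - 62525 = -499198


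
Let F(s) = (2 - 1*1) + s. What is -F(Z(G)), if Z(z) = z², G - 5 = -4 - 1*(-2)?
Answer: -10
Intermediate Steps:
G = 3 (G = 5 + (-4 - 1*(-2)) = 5 + (-4 + 2) = 5 - 2 = 3)
F(s) = 1 + s (F(s) = (2 - 1) + s = 1 + s)
-F(Z(G)) = -(1 + 3²) = -(1 + 9) = -1*10 = -10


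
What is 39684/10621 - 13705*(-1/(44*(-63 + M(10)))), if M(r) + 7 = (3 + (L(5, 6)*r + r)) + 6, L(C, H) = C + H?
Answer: 248580469/27572116 ≈ 9.0156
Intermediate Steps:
M(r) = 2 + 12*r (M(r) = -7 + ((3 + ((5 + 6)*r + r)) + 6) = -7 + ((3 + (11*r + r)) + 6) = -7 + ((3 + 12*r) + 6) = -7 + (9 + 12*r) = 2 + 12*r)
39684/10621 - 13705*(-1/(44*(-63 + M(10)))) = 39684/10621 - 13705*(-1/(44*(-63 + (2 + 12*10)))) = 39684*(1/10621) - 13705*(-1/(44*(-63 + (2 + 120)))) = 39684/10621 - 13705*(-1/(44*(-63 + 122))) = 39684/10621 - 13705/(59*(-44)) = 39684/10621 - 13705/(-2596) = 39684/10621 - 13705*(-1/2596) = 39684/10621 + 13705/2596 = 248580469/27572116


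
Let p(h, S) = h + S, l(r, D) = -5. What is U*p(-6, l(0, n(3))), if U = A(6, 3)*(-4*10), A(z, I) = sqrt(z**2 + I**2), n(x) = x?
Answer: 1320*sqrt(5) ≈ 2951.6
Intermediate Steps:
A(z, I) = sqrt(I**2 + z**2)
p(h, S) = S + h
U = -120*sqrt(5) (U = sqrt(3**2 + 6**2)*(-4*10) = sqrt(9 + 36)*(-40) = sqrt(45)*(-40) = (3*sqrt(5))*(-40) = -120*sqrt(5) ≈ -268.33)
U*p(-6, l(0, n(3))) = (-120*sqrt(5))*(-5 - 6) = -120*sqrt(5)*(-11) = 1320*sqrt(5)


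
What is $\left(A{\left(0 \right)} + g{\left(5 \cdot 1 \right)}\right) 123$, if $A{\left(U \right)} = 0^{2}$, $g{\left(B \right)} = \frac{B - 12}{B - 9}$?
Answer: $\frac{861}{4} \approx 215.25$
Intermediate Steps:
$g{\left(B \right)} = \frac{-12 + B}{-9 + B}$
$A{\left(U \right)} = 0$
$\left(A{\left(0 \right)} + g{\left(5 \cdot 1 \right)}\right) 123 = \left(0 + \frac{-12 + 5 \cdot 1}{-9 + 5 \cdot 1}\right) 123 = \left(0 + \frac{-12 + 5}{-9 + 5}\right) 123 = \left(0 + \frac{1}{-4} \left(-7\right)\right) 123 = \left(0 - - \frac{7}{4}\right) 123 = \left(0 + \frac{7}{4}\right) 123 = \frac{7}{4} \cdot 123 = \frac{861}{4}$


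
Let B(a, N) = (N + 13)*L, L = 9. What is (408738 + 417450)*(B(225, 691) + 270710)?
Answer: 228892080648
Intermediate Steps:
B(a, N) = 117 + 9*N (B(a, N) = (N + 13)*9 = (13 + N)*9 = 117 + 9*N)
(408738 + 417450)*(B(225, 691) + 270710) = (408738 + 417450)*((117 + 9*691) + 270710) = 826188*((117 + 6219) + 270710) = 826188*(6336 + 270710) = 826188*277046 = 228892080648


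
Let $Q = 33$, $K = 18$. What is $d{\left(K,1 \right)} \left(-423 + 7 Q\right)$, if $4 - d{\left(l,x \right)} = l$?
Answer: $2688$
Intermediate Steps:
$d{\left(l,x \right)} = 4 - l$
$d{\left(K,1 \right)} \left(-423 + 7 Q\right) = \left(4 - 18\right) \left(-423 + 7 \cdot 33\right) = \left(4 - 18\right) \left(-423 + 231\right) = \left(-14\right) \left(-192\right) = 2688$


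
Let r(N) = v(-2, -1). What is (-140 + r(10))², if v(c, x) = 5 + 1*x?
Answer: 18496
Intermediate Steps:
v(c, x) = 5 + x
r(N) = 4 (r(N) = 5 - 1 = 4)
(-140 + r(10))² = (-140 + 4)² = (-136)² = 18496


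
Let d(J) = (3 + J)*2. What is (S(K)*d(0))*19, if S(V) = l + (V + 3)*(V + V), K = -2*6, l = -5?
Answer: 24054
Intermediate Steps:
K = -12
S(V) = -5 + 2*V*(3 + V) (S(V) = -5 + (V + 3)*(V + V) = -5 + (3 + V)*(2*V) = -5 + 2*V*(3 + V))
d(J) = 6 + 2*J
(S(K)*d(0))*19 = ((-5 + 2*(-12)² + 6*(-12))*(6 + 2*0))*19 = ((-5 + 2*144 - 72)*(6 + 0))*19 = ((-5 + 288 - 72)*6)*19 = (211*6)*19 = 1266*19 = 24054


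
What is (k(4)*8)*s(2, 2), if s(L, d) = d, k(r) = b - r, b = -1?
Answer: -80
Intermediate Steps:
k(r) = -1 - r
(k(4)*8)*s(2, 2) = ((-1 - 1*4)*8)*2 = ((-1 - 4)*8)*2 = -5*8*2 = -40*2 = -80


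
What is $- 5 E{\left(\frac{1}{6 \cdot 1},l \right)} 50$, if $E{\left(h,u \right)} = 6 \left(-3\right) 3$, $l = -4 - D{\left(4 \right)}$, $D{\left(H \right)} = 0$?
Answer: $13500$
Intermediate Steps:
$l = -4$ ($l = -4 - 0 = -4 + 0 = -4$)
$E{\left(h,u \right)} = -54$ ($E{\left(h,u \right)} = \left(-18\right) 3 = -54$)
$- 5 E{\left(\frac{1}{6 \cdot 1},l \right)} 50 = \left(-5\right) \left(-54\right) 50 = 270 \cdot 50 = 13500$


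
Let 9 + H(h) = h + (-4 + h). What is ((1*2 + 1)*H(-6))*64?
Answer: -4800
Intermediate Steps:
H(h) = -13 + 2*h (H(h) = -9 + (h + (-4 + h)) = -9 + (-4 + 2*h) = -13 + 2*h)
((1*2 + 1)*H(-6))*64 = ((1*2 + 1)*(-13 + 2*(-6)))*64 = ((2 + 1)*(-13 - 12))*64 = (3*(-25))*64 = -75*64 = -4800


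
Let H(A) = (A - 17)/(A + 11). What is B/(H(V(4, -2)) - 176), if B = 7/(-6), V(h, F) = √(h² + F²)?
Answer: 2569/392046 + 4*√5/196023 ≈ 0.0065984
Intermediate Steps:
V(h, F) = √(F² + h²)
H(A) = (-17 + A)/(11 + A)
B = -7/6 (B = 7*(-⅙) = -7/6 ≈ -1.1667)
B/(H(V(4, -2)) - 176) = -7/(6*((-17 + √((-2)² + 4²))/(11 + √((-2)² + 4²)) - 176)) = -7/(6*((-17 + √(4 + 16))/(11 + √(4 + 16)) - 176)) = -7/(6*((-17 + √20)/(11 + √20) - 176)) = -7/(6*((-17 + 2*√5)/(11 + 2*√5) - 176)) = -7/(6*(-176 + (-17 + 2*√5)/(11 + 2*√5)))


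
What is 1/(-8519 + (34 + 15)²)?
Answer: -1/6118 ≈ -0.00016345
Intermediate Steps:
1/(-8519 + (34 + 15)²) = 1/(-8519 + 49²) = 1/(-8519 + 2401) = 1/(-6118) = -1/6118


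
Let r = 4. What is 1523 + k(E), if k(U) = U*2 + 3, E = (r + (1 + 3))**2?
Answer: 1654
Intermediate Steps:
E = 64 (E = (4 + (1 + 3))**2 = (4 + 4)**2 = 8**2 = 64)
k(U) = 3 + 2*U (k(U) = 2*U + 3 = 3 + 2*U)
1523 + k(E) = 1523 + (3 + 2*64) = 1523 + (3 + 128) = 1523 + 131 = 1654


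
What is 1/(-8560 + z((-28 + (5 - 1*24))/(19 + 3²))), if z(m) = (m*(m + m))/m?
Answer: -14/119887 ≈ -0.00011678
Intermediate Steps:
z(m) = 2*m (z(m) = (m*(2*m))/m = (2*m²)/m = 2*m)
1/(-8560 + z((-28 + (5 - 1*24))/(19 + 3²))) = 1/(-8560 + 2*((-28 + (5 - 1*24))/(19 + 3²))) = 1/(-8560 + 2*((-28 + (5 - 24))/(19 + 9))) = 1/(-8560 + 2*((-28 - 19)/28)) = 1/(-8560 + 2*(-47*1/28)) = 1/(-8560 + 2*(-47/28)) = 1/(-8560 - 47/14) = 1/(-119887/14) = -14/119887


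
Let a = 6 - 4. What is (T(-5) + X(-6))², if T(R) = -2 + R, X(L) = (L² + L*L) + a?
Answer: 4489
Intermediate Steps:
a = 2
X(L) = 2 + 2*L² (X(L) = (L² + L*L) + 2 = (L² + L²) + 2 = 2*L² + 2 = 2 + 2*L²)
(T(-5) + X(-6))² = ((-2 - 5) + (2 + 2*(-6)²))² = (-7 + (2 + 2*36))² = (-7 + (2 + 72))² = (-7 + 74)² = 67² = 4489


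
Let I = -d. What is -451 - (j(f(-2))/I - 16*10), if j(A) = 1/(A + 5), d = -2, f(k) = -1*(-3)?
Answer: -4657/16 ≈ -291.06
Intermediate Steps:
f(k) = 3
I = 2 (I = -1*(-2) = 2)
j(A) = 1/(5 + A)
-451 - (j(f(-2))/I - 16*10) = -451 - (1/((5 + 3)*2) - 16*10) = -451 - ((½)/8 - 160) = -451 - ((⅛)*(½) - 160) = -451 - (1/16 - 160) = -451 - 1*(-2559/16) = -451 + 2559/16 = -4657/16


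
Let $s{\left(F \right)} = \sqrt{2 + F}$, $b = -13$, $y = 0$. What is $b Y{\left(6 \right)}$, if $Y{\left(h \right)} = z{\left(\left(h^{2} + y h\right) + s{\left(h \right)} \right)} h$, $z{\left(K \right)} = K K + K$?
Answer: $-104520 - 11388 \sqrt{2} \approx -1.2063 \cdot 10^{5}$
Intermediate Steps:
$z{\left(K \right)} = K + K^{2}$ ($z{\left(K \right)} = K^{2} + K = K + K^{2}$)
$Y{\left(h \right)} = h \left(h^{2} + \sqrt{2 + h}\right) \left(1 + h^{2} + \sqrt{2 + h}\right)$ ($Y{\left(h \right)} = \left(\left(h^{2} + 0 h\right) + \sqrt{2 + h}\right) \left(1 + \left(\left(h^{2} + 0 h\right) + \sqrt{2 + h}\right)\right) h = \left(\left(h^{2} + 0\right) + \sqrt{2 + h}\right) \left(1 + \left(\left(h^{2} + 0\right) + \sqrt{2 + h}\right)\right) h = \left(h^{2} + \sqrt{2 + h}\right) \left(1 + \left(h^{2} + \sqrt{2 + h}\right)\right) h = \left(h^{2} + \sqrt{2 + h}\right) \left(1 + h^{2} + \sqrt{2 + h}\right) h = h \left(h^{2} + \sqrt{2 + h}\right) \left(1 + h^{2} + \sqrt{2 + h}\right)$)
$b Y{\left(6 \right)} = - 13 \cdot 6 \left(6^{2} + \sqrt{2 + 6}\right) \left(1 + 6^{2} + \sqrt{2 + 6}\right) = - 13 \cdot 6 \left(36 + \sqrt{8}\right) \left(1 + 36 + \sqrt{8}\right) = - 13 \cdot 6 \left(36 + 2 \sqrt{2}\right) \left(1 + 36 + 2 \sqrt{2}\right) = - 13 \cdot 6 \left(36 + 2 \sqrt{2}\right) \left(37 + 2 \sqrt{2}\right) = - 78 \left(36 + 2 \sqrt{2}\right) \left(37 + 2 \sqrt{2}\right)$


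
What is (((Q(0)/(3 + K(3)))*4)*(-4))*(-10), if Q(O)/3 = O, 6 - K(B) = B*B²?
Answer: 0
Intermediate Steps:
K(B) = 6 - B³ (K(B) = 6 - B*B² = 6 - B³)
Q(O) = 3*O
(((Q(0)/(3 + K(3)))*4)*(-4))*(-10) = ((((3*0)/(3 + (6 - 1*3³)))*4)*(-4))*(-10) = (((0/(3 + (6 - 1*27)))*4)*(-4))*(-10) = (((0/(3 + (6 - 27)))*4)*(-4))*(-10) = (((0/(3 - 21))*4)*(-4))*(-10) = (((0/(-18))*4)*(-4))*(-10) = (((0*(-1/18))*4)*(-4))*(-10) = ((0*4)*(-4))*(-10) = (0*(-4))*(-10) = 0*(-10) = 0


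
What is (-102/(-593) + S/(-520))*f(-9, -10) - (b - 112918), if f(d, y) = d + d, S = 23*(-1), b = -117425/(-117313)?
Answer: 291756472415411/2583902620 ≈ 1.1291e+5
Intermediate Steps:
b = 16775/16759 (b = -117425*(-1/117313) = 16775/16759 ≈ 1.0010)
S = -23
f(d, y) = 2*d
(-102/(-593) + S/(-520))*f(-9, -10) - (b - 112918) = (-102/(-593) - 23/(-520))*(2*(-9)) - (16775/16759 - 112918) = (-102*(-1/593) - 23*(-1/520))*(-18) - 1*(-1892375987/16759) = (102/593 + 23/520)*(-18) + 1892375987/16759 = (66679/308360)*(-18) + 1892375987/16759 = -600111/154180 + 1892375987/16759 = 291756472415411/2583902620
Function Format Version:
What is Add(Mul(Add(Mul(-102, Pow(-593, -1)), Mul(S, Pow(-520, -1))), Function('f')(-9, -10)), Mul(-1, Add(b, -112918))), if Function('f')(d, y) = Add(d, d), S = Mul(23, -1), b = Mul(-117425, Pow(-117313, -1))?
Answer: Rational(291756472415411, 2583902620) ≈ 1.1291e+5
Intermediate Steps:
b = Rational(16775, 16759) (b = Mul(-117425, Rational(-1, 117313)) = Rational(16775, 16759) ≈ 1.0010)
S = -23
Function('f')(d, y) = Mul(2, d)
Add(Mul(Add(Mul(-102, Pow(-593, -1)), Mul(S, Pow(-520, -1))), Function('f')(-9, -10)), Mul(-1, Add(b, -112918))) = Add(Mul(Add(Mul(-102, Pow(-593, -1)), Mul(-23, Pow(-520, -1))), Mul(2, -9)), Mul(-1, Add(Rational(16775, 16759), -112918))) = Add(Mul(Add(Mul(-102, Rational(-1, 593)), Mul(-23, Rational(-1, 520))), -18), Mul(-1, Rational(-1892375987, 16759))) = Add(Mul(Add(Rational(102, 593), Rational(23, 520)), -18), Rational(1892375987, 16759)) = Add(Mul(Rational(66679, 308360), -18), Rational(1892375987, 16759)) = Add(Rational(-600111, 154180), Rational(1892375987, 16759)) = Rational(291756472415411, 2583902620)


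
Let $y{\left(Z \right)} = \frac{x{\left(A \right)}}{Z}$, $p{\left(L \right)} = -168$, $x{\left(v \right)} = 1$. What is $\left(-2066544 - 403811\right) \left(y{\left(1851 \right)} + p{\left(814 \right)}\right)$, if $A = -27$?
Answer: $\frac{768198883285}{1851} \approx 4.1502 \cdot 10^{8}$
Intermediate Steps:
$y{\left(Z \right)} = \frac{1}{Z}$ ($y{\left(Z \right)} = 1 \frac{1}{Z} = \frac{1}{Z}$)
$\left(-2066544 - 403811\right) \left(y{\left(1851 \right)} + p{\left(814 \right)}\right) = \left(-2066544 - 403811\right) \left(\frac{1}{1851} - 168\right) = - 2470355 \left(\frac{1}{1851} - 168\right) = \left(-2470355\right) \left(- \frac{310967}{1851}\right) = \frac{768198883285}{1851}$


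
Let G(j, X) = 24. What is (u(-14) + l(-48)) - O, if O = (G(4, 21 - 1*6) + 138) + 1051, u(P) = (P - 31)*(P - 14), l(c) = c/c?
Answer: 48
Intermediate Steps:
l(c) = 1
u(P) = (-31 + P)*(-14 + P)
O = 1213 (O = (24 + 138) + 1051 = 162 + 1051 = 1213)
(u(-14) + l(-48)) - O = ((434 + (-14)² - 45*(-14)) + 1) - 1*1213 = ((434 + 196 + 630) + 1) - 1213 = (1260 + 1) - 1213 = 1261 - 1213 = 48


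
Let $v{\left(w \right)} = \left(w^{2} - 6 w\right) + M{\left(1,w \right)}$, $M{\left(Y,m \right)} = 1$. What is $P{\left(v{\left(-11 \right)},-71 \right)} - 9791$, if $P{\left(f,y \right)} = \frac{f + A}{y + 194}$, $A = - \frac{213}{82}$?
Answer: $- \frac{98736823}{10086} \approx -9789.5$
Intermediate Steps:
$A = - \frac{213}{82}$ ($A = \left(-213\right) \frac{1}{82} = - \frac{213}{82} \approx -2.5976$)
$v{\left(w \right)} = 1 + w^{2} - 6 w$ ($v{\left(w \right)} = \left(w^{2} - 6 w\right) + 1 = 1 + w^{2} - 6 w$)
$P{\left(f,y \right)} = \frac{- \frac{213}{82} + f}{194 + y}$ ($P{\left(f,y \right)} = \frac{f - \frac{213}{82}}{y + 194} = \frac{- \frac{213}{82} + f}{194 + y}$)
$P{\left(v{\left(-11 \right)},-71 \right)} - 9791 = \frac{- \frac{213}{82} + \left(1 + \left(-11\right)^{2} - -66\right)}{194 - 71} - 9791 = \frac{- \frac{213}{82} + \left(1 + 121 + 66\right)}{123} - 9791 = \frac{- \frac{213}{82} + 188}{123} - 9791 = \frac{1}{123} \cdot \frac{15203}{82} - 9791 = \frac{15203}{10086} - 9791 = - \frac{98736823}{10086}$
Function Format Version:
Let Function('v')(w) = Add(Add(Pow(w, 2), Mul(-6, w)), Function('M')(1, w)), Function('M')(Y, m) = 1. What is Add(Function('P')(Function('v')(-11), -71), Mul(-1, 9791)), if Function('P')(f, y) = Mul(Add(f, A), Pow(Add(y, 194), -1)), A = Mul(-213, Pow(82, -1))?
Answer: Rational(-98736823, 10086) ≈ -9789.5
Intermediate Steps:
A = Rational(-213, 82) (A = Mul(-213, Rational(1, 82)) = Rational(-213, 82) ≈ -2.5976)
Function('v')(w) = Add(1, Pow(w, 2), Mul(-6, w)) (Function('v')(w) = Add(Add(Pow(w, 2), Mul(-6, w)), 1) = Add(1, Pow(w, 2), Mul(-6, w)))
Function('P')(f, y) = Mul(Pow(Add(194, y), -1), Add(Rational(-213, 82), f)) (Function('P')(f, y) = Mul(Add(f, Rational(-213, 82)), Pow(Add(y, 194), -1)) = Mul(Add(Rational(-213, 82), f), Pow(Add(194, y), -1)) = Mul(Pow(Add(194, y), -1), Add(Rational(-213, 82), f)))
Add(Function('P')(Function('v')(-11), -71), Mul(-1, 9791)) = Add(Mul(Pow(Add(194, -71), -1), Add(Rational(-213, 82), Add(1, Pow(-11, 2), Mul(-6, -11)))), Mul(-1, 9791)) = Add(Mul(Pow(123, -1), Add(Rational(-213, 82), Add(1, 121, 66))), -9791) = Add(Mul(Rational(1, 123), Add(Rational(-213, 82), 188)), -9791) = Add(Mul(Rational(1, 123), Rational(15203, 82)), -9791) = Add(Rational(15203, 10086), -9791) = Rational(-98736823, 10086)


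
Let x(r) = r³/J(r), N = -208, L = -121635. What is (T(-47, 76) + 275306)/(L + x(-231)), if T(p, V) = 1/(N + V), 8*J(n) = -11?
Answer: 36340391/1167277716 ≈ 0.031133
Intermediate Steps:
J(n) = -11/8 (J(n) = (⅛)*(-11) = -11/8)
T(p, V) = 1/(-208 + V)
x(r) = -8*r³/11 (x(r) = r³/(-11/8) = r³*(-8/11) = -8*r³/11)
(T(-47, 76) + 275306)/(L + x(-231)) = (1/(-208 + 76) + 275306)/(-121635 - 8/11*(-231)³) = (1/(-132) + 275306)/(-121635 - 8/11*(-12326391)) = (-1/132 + 275306)/(-121635 + 8964648) = (36340391/132)/8843013 = (36340391/132)*(1/8843013) = 36340391/1167277716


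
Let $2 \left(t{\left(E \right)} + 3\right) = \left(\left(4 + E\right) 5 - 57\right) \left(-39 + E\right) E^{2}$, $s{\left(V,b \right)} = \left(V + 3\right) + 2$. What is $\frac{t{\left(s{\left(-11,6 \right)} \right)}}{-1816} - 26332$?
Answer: $- \frac{47873179}{1816} \approx -26362.0$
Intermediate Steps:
$s{\left(V,b \right)} = 5 + V$ ($s{\left(V,b \right)} = \left(3 + V\right) + 2 = 5 + V$)
$t{\left(E \right)} = -3 + \frac{E^{2} \left(-39 + E\right) \left(-37 + 5 E\right)}{2}$ ($t{\left(E \right)} = -3 + \frac{\left(\left(4 + E\right) 5 - 57\right) \left(-39 + E\right) E^{2}}{2} = -3 + \frac{\left(\left(20 + 5 E\right) - 57\right) \left(-39 + E\right) E^{2}}{2} = -3 + \frac{\left(-37 + 5 E\right) \left(-39 + E\right) E^{2}}{2} = -3 + \frac{\left(-39 + E\right) \left(-37 + 5 E\right) E^{2}}{2} = -3 + \frac{E^{2} \left(-39 + E\right) \left(-37 + 5 E\right)}{2}$)
$\frac{t{\left(s{\left(-11,6 \right)} \right)}}{-1816} - 26332 = \frac{-3 - 116 \left(5 - 11\right)^{3} + \frac{5 \left(5 - 11\right)^{4}}{2} + \frac{1443 \left(5 - 11\right)^{2}}{2}}{-1816} - 26332 = \left(-3 - 116 \left(-6\right)^{3} + \frac{5 \left(-6\right)^{4}}{2} + \frac{1443 \left(-6\right)^{2}}{2}\right) \left(- \frac{1}{1816}\right) - 26332 = \left(-3 - -25056 + \frac{5}{2} \cdot 1296 + \frac{1443}{2} \cdot 36\right) \left(- \frac{1}{1816}\right) - 26332 = \left(-3 + 25056 + 3240 + 25974\right) \left(- \frac{1}{1816}\right) - 26332 = 54267 \left(- \frac{1}{1816}\right) - 26332 = - \frac{54267}{1816} - 26332 = - \frac{47873179}{1816}$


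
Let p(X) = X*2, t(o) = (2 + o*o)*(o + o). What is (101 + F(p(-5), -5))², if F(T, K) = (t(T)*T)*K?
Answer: 10383406201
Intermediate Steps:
t(o) = 2*o*(2 + o²) (t(o) = (2 + o²)*(2*o) = 2*o*(2 + o²))
p(X) = 2*X
F(T, K) = 2*K*T²*(2 + T²) (F(T, K) = ((2*T*(2 + T²))*T)*K = (2*T²*(2 + T²))*K = 2*K*T²*(2 + T²))
(101 + F(p(-5), -5))² = (101 + 2*(-5)*(2*(-5))²*(2 + (2*(-5))²))² = (101 + 2*(-5)*(-10)²*(2 + (-10)²))² = (101 + 2*(-5)*100*(2 + 100))² = (101 + 2*(-5)*100*102)² = (101 - 102000)² = (-101899)² = 10383406201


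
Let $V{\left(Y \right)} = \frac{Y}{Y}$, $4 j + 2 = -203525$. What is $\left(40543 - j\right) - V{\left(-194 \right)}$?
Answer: $\frac{365695}{4} \approx 91424.0$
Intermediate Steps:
$j = - \frac{203527}{4}$ ($j = - \frac{1}{2} + \frac{1}{4} \left(-203525\right) = - \frac{1}{2} - \frac{203525}{4} = - \frac{203527}{4} \approx -50882.0$)
$V{\left(Y \right)} = 1$
$\left(40543 - j\right) - V{\left(-194 \right)} = \left(40543 - - \frac{203527}{4}\right) - 1 = \left(40543 + \frac{203527}{4}\right) - 1 = \frac{365699}{4} - 1 = \frac{365695}{4}$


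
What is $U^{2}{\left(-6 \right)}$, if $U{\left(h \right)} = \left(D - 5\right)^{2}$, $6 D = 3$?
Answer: $\frac{6561}{16} \approx 410.06$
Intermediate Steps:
$D = \frac{1}{2}$ ($D = \frac{1}{6} \cdot 3 = \frac{1}{2} \approx 0.5$)
$U{\left(h \right)} = \frac{81}{4}$ ($U{\left(h \right)} = \left(\frac{1}{2} - 5\right)^{2} = \left(- \frac{9}{2}\right)^{2} = \frac{81}{4}$)
$U^{2}{\left(-6 \right)} = \left(\frac{81}{4}\right)^{2} = \frac{6561}{16}$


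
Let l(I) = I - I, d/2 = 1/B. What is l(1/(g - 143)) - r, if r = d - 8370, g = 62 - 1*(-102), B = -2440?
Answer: 10211401/1220 ≈ 8370.0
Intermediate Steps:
d = -1/1220 (d = 2/(-2440) = 2*(-1/2440) = -1/1220 ≈ -0.00081967)
g = 164 (g = 62 + 102 = 164)
l(I) = 0
r = -10211401/1220 (r = -1/1220 - 8370 = -10211401/1220 ≈ -8370.0)
l(1/(g - 143)) - r = 0 - 1*(-10211401/1220) = 0 + 10211401/1220 = 10211401/1220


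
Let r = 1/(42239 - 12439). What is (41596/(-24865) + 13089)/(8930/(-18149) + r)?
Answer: -35199652982007560/1323294667023 ≈ -26600.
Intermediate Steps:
r = 1/29800 ≈ 3.3557e-5
(41596/(-24865) + 13089)/(8930/(-18149) + r) = (41596/(-24865) + 13089)/(8930/(-18149) + 1/29800) = (41596*(-1/24865) + 13089)/(8930*(-1/18149) + 1/29800) = (-41596/24865 + 13089)/(-8930/18149 + 1/29800) = 325416389/(24865*(-266095851/540840200)) = (325416389/24865)*(-540840200/266095851) = -35199652982007560/1323294667023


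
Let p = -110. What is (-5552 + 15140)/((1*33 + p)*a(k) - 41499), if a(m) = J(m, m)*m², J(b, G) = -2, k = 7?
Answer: -9588/33953 ≈ -0.28239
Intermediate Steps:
a(m) = -2*m²
(-5552 + 15140)/((1*33 + p)*a(k) - 41499) = (-5552 + 15140)/((1*33 - 110)*(-2*7²) - 41499) = 9588/((33 - 110)*(-2*49) - 41499) = 9588/(-77*(-98) - 41499) = 9588/(7546 - 41499) = 9588/(-33953) = 9588*(-1/33953) = -9588/33953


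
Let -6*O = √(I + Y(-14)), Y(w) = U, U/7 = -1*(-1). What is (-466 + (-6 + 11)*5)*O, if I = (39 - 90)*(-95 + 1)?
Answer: 147*√4801/2 ≈ 5092.8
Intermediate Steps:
U = 7 (U = 7*(-1*(-1)) = 7*1 = 7)
Y(w) = 7
I = 4794 (I = -51*(-94) = 4794)
O = -√4801/6 (O = -√(4794 + 7)/6 = -√4801/6 ≈ -11.548)
(-466 + (-6 + 11)*5)*O = (-466 + (-6 + 11)*5)*(-√4801/6) = (-466 + 5*5)*(-√4801/6) = (-466 + 25)*(-√4801/6) = -(-147)*√4801/2 = 147*√4801/2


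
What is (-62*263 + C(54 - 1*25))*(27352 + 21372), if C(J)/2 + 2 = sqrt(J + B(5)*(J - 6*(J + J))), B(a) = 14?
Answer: -794688440 + 292344*I*sqrt(493) ≈ -7.9469e+8 + 6.4911e+6*I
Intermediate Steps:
C(J) = -4 + 6*sqrt(17)*sqrt(-J) (C(J) = -4 + 2*sqrt(J + 14*(J - 6*(J + J))) = -4 + 2*sqrt(J + 14*(J - 12*J)) = -4 + 2*sqrt(J + 14*(-11*J)) = -4 + 2*sqrt(J - 154*J) = -4 + 2*sqrt(-153*J) = -4 + 2*(3*sqrt(17)*sqrt(-J)) = -4 + 6*sqrt(17)*sqrt(-J))
(-62*263 + C(54 - 1*25))*(27352 + 21372) = (-62*263 + (-4 + 6*sqrt(17)*sqrt(-(54 - 1*25))))*(27352 + 21372) = (-16306 + (-4 + 6*sqrt(17)*sqrt(-(54 - 25))))*48724 = (-16306 + (-4 + 6*sqrt(17)*sqrt(-1*29)))*48724 = (-16306 + (-4 + 6*sqrt(17)*sqrt(-29)))*48724 = (-16306 + (-4 + 6*sqrt(17)*(I*sqrt(29))))*48724 = (-16306 + (-4 + 6*I*sqrt(493)))*48724 = (-16310 + 6*I*sqrt(493))*48724 = -794688440 + 292344*I*sqrt(493)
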